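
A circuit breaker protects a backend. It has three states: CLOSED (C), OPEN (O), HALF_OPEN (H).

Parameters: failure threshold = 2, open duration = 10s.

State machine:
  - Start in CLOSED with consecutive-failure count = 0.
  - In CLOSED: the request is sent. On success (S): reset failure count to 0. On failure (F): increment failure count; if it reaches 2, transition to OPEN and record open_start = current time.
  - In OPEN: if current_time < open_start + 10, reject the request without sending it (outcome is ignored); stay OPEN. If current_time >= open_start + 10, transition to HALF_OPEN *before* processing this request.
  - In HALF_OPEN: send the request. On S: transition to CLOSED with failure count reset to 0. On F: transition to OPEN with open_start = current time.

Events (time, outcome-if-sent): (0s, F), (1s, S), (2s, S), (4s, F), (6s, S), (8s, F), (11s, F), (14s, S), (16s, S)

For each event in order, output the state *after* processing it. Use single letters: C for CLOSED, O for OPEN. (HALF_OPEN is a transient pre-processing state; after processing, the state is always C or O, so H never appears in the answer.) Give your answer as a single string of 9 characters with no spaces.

State after each event:
  event#1 t=0s outcome=F: state=CLOSED
  event#2 t=1s outcome=S: state=CLOSED
  event#3 t=2s outcome=S: state=CLOSED
  event#4 t=4s outcome=F: state=CLOSED
  event#5 t=6s outcome=S: state=CLOSED
  event#6 t=8s outcome=F: state=CLOSED
  event#7 t=11s outcome=F: state=OPEN
  event#8 t=14s outcome=S: state=OPEN
  event#9 t=16s outcome=S: state=OPEN

Answer: CCCCCCOOO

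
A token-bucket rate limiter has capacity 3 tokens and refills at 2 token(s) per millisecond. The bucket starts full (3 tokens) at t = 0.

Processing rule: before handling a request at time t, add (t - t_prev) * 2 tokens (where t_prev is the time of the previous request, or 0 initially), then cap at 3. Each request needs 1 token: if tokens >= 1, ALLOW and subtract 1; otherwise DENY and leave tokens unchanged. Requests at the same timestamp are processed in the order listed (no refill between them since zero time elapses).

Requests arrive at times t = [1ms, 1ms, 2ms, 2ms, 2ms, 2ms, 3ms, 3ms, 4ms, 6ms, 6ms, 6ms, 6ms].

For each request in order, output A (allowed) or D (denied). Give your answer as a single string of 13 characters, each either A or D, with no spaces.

Answer: AAAAADAAAAAAD

Derivation:
Simulating step by step:
  req#1 t=1ms: ALLOW
  req#2 t=1ms: ALLOW
  req#3 t=2ms: ALLOW
  req#4 t=2ms: ALLOW
  req#5 t=2ms: ALLOW
  req#6 t=2ms: DENY
  req#7 t=3ms: ALLOW
  req#8 t=3ms: ALLOW
  req#9 t=4ms: ALLOW
  req#10 t=6ms: ALLOW
  req#11 t=6ms: ALLOW
  req#12 t=6ms: ALLOW
  req#13 t=6ms: DENY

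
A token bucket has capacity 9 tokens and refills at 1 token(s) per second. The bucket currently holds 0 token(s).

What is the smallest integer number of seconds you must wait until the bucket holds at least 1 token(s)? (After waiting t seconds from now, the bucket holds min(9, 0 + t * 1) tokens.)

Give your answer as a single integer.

Need 0 + t * 1 >= 1, so t >= 1/1.
Smallest integer t = ceil(1/1) = 1.

Answer: 1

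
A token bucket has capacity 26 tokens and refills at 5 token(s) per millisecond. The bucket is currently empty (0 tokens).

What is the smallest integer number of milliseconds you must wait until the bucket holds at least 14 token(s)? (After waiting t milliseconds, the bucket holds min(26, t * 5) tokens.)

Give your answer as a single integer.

Answer: 3

Derivation:
Need t * 5 >= 14, so t >= 14/5.
Smallest integer t = ceil(14/5) = 3.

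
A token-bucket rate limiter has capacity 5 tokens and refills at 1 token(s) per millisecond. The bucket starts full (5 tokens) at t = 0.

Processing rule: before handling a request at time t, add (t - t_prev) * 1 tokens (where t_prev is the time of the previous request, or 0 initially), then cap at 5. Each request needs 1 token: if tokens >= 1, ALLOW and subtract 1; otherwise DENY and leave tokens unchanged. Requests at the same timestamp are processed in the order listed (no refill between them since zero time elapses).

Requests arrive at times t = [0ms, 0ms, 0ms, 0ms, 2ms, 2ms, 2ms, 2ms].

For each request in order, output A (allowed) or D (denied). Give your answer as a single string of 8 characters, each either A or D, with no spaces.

Simulating step by step:
  req#1 t=0ms: ALLOW
  req#2 t=0ms: ALLOW
  req#3 t=0ms: ALLOW
  req#4 t=0ms: ALLOW
  req#5 t=2ms: ALLOW
  req#6 t=2ms: ALLOW
  req#7 t=2ms: ALLOW
  req#8 t=2ms: DENY

Answer: AAAAAAAD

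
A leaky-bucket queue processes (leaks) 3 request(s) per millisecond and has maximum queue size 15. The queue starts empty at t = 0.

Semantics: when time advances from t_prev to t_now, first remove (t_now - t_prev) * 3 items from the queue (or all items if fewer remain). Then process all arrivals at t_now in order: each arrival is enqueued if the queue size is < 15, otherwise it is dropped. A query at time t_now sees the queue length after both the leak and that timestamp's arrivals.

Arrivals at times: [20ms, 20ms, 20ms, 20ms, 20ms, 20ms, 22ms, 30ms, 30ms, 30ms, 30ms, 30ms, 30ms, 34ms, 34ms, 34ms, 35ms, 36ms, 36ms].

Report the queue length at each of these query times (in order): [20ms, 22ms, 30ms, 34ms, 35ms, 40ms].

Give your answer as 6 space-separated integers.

Answer: 6 1 6 3 1 0

Derivation:
Queue lengths at query times:
  query t=20ms: backlog = 6
  query t=22ms: backlog = 1
  query t=30ms: backlog = 6
  query t=34ms: backlog = 3
  query t=35ms: backlog = 1
  query t=40ms: backlog = 0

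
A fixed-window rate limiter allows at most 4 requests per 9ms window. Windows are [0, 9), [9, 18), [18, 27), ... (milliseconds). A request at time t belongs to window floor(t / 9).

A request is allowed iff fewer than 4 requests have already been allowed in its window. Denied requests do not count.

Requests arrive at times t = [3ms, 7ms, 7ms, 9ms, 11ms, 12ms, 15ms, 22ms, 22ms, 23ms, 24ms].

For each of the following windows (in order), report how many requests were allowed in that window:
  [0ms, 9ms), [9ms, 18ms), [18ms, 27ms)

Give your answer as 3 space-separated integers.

Processing requests:
  req#1 t=3ms (window 0): ALLOW
  req#2 t=7ms (window 0): ALLOW
  req#3 t=7ms (window 0): ALLOW
  req#4 t=9ms (window 1): ALLOW
  req#5 t=11ms (window 1): ALLOW
  req#6 t=12ms (window 1): ALLOW
  req#7 t=15ms (window 1): ALLOW
  req#8 t=22ms (window 2): ALLOW
  req#9 t=22ms (window 2): ALLOW
  req#10 t=23ms (window 2): ALLOW
  req#11 t=24ms (window 2): ALLOW

Allowed counts by window: 3 4 4

Answer: 3 4 4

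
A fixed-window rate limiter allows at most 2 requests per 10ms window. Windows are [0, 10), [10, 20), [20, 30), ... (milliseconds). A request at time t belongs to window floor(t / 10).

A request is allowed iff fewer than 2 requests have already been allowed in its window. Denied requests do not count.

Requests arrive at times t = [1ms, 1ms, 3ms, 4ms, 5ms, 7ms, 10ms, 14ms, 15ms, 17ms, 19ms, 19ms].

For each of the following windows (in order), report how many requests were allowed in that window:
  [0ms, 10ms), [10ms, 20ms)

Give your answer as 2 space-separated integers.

Processing requests:
  req#1 t=1ms (window 0): ALLOW
  req#2 t=1ms (window 0): ALLOW
  req#3 t=3ms (window 0): DENY
  req#4 t=4ms (window 0): DENY
  req#5 t=5ms (window 0): DENY
  req#6 t=7ms (window 0): DENY
  req#7 t=10ms (window 1): ALLOW
  req#8 t=14ms (window 1): ALLOW
  req#9 t=15ms (window 1): DENY
  req#10 t=17ms (window 1): DENY
  req#11 t=19ms (window 1): DENY
  req#12 t=19ms (window 1): DENY

Allowed counts by window: 2 2

Answer: 2 2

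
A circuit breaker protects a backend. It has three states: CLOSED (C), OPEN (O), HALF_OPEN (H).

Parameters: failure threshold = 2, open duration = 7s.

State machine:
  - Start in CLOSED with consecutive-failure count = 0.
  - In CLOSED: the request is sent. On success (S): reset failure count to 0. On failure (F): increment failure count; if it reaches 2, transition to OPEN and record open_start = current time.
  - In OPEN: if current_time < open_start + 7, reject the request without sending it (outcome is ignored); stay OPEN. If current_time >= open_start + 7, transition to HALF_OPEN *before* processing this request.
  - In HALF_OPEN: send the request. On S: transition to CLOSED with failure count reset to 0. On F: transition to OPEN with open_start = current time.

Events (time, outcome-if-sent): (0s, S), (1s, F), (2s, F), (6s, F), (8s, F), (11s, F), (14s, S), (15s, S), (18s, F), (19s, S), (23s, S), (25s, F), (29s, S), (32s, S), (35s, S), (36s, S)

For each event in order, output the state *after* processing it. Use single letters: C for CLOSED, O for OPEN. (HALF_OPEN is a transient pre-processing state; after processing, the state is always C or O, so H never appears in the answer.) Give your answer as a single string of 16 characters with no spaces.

Answer: CCOOOOOOOOOOOCCC

Derivation:
State after each event:
  event#1 t=0s outcome=S: state=CLOSED
  event#2 t=1s outcome=F: state=CLOSED
  event#3 t=2s outcome=F: state=OPEN
  event#4 t=6s outcome=F: state=OPEN
  event#5 t=8s outcome=F: state=OPEN
  event#6 t=11s outcome=F: state=OPEN
  event#7 t=14s outcome=S: state=OPEN
  event#8 t=15s outcome=S: state=OPEN
  event#9 t=18s outcome=F: state=OPEN
  event#10 t=19s outcome=S: state=OPEN
  event#11 t=23s outcome=S: state=OPEN
  event#12 t=25s outcome=F: state=OPEN
  event#13 t=29s outcome=S: state=OPEN
  event#14 t=32s outcome=S: state=CLOSED
  event#15 t=35s outcome=S: state=CLOSED
  event#16 t=36s outcome=S: state=CLOSED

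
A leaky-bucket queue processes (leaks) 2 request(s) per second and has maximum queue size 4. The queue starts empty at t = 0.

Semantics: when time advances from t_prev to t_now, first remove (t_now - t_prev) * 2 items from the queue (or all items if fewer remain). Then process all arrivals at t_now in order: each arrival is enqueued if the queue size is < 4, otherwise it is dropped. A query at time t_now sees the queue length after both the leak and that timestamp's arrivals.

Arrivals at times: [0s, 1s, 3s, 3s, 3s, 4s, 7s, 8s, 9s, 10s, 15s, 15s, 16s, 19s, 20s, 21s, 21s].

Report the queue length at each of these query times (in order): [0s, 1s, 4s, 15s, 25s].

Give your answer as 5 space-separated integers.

Queue lengths at query times:
  query t=0s: backlog = 1
  query t=1s: backlog = 1
  query t=4s: backlog = 2
  query t=15s: backlog = 2
  query t=25s: backlog = 0

Answer: 1 1 2 2 0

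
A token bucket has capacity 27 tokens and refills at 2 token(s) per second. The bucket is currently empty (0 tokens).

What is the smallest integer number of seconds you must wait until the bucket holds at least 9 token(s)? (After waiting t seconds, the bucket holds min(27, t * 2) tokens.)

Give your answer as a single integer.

Answer: 5

Derivation:
Need t * 2 >= 9, so t >= 9/2.
Smallest integer t = ceil(9/2) = 5.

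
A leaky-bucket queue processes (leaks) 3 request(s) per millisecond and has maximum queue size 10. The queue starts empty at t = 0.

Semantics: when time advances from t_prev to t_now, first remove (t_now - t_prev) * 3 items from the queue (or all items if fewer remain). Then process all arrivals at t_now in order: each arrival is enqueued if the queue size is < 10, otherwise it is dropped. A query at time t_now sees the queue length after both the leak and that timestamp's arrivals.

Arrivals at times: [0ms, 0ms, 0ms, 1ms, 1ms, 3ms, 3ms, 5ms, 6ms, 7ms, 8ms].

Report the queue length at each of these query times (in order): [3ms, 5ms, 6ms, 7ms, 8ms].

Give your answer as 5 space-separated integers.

Queue lengths at query times:
  query t=3ms: backlog = 2
  query t=5ms: backlog = 1
  query t=6ms: backlog = 1
  query t=7ms: backlog = 1
  query t=8ms: backlog = 1

Answer: 2 1 1 1 1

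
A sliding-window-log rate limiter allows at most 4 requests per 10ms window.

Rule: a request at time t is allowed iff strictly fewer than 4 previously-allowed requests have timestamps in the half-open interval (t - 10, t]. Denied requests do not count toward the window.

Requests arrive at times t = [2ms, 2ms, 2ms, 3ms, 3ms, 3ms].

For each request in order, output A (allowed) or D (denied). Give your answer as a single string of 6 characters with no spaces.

Answer: AAAADD

Derivation:
Tracking allowed requests in the window:
  req#1 t=2ms: ALLOW
  req#2 t=2ms: ALLOW
  req#3 t=2ms: ALLOW
  req#4 t=3ms: ALLOW
  req#5 t=3ms: DENY
  req#6 t=3ms: DENY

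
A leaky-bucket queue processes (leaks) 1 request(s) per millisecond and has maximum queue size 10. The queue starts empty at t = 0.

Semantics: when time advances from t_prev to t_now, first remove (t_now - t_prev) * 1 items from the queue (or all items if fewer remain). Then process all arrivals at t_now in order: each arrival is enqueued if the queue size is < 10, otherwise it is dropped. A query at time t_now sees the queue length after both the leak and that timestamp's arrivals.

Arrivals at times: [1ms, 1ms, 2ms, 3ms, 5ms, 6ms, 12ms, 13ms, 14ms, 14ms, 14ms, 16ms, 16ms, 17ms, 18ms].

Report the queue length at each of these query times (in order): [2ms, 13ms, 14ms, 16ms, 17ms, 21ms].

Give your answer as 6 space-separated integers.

Queue lengths at query times:
  query t=2ms: backlog = 2
  query t=13ms: backlog = 1
  query t=14ms: backlog = 3
  query t=16ms: backlog = 3
  query t=17ms: backlog = 3
  query t=21ms: backlog = 0

Answer: 2 1 3 3 3 0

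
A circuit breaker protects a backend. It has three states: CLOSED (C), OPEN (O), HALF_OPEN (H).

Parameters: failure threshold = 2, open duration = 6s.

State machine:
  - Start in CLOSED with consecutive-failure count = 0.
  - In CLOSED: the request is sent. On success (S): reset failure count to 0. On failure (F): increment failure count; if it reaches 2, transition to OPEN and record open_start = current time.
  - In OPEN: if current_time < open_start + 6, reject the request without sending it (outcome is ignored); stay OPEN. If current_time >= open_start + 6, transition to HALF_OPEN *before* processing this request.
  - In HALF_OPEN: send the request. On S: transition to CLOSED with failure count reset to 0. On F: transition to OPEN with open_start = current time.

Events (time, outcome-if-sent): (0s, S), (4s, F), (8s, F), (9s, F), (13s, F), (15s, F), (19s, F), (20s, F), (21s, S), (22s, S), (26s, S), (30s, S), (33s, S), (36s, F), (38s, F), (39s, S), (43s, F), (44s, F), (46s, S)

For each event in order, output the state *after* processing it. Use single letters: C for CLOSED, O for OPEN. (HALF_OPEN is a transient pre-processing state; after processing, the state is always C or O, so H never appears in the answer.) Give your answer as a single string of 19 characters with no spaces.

Answer: CCOOOOOOCCCCCCOOOOO

Derivation:
State after each event:
  event#1 t=0s outcome=S: state=CLOSED
  event#2 t=4s outcome=F: state=CLOSED
  event#3 t=8s outcome=F: state=OPEN
  event#4 t=9s outcome=F: state=OPEN
  event#5 t=13s outcome=F: state=OPEN
  event#6 t=15s outcome=F: state=OPEN
  event#7 t=19s outcome=F: state=OPEN
  event#8 t=20s outcome=F: state=OPEN
  event#9 t=21s outcome=S: state=CLOSED
  event#10 t=22s outcome=S: state=CLOSED
  event#11 t=26s outcome=S: state=CLOSED
  event#12 t=30s outcome=S: state=CLOSED
  event#13 t=33s outcome=S: state=CLOSED
  event#14 t=36s outcome=F: state=CLOSED
  event#15 t=38s outcome=F: state=OPEN
  event#16 t=39s outcome=S: state=OPEN
  event#17 t=43s outcome=F: state=OPEN
  event#18 t=44s outcome=F: state=OPEN
  event#19 t=46s outcome=S: state=OPEN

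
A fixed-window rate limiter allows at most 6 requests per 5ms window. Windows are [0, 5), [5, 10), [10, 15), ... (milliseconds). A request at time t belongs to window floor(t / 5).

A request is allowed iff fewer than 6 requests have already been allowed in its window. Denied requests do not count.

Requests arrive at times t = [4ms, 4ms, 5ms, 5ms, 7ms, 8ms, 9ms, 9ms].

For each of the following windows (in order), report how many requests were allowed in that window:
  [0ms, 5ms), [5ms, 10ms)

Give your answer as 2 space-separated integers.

Answer: 2 6

Derivation:
Processing requests:
  req#1 t=4ms (window 0): ALLOW
  req#2 t=4ms (window 0): ALLOW
  req#3 t=5ms (window 1): ALLOW
  req#4 t=5ms (window 1): ALLOW
  req#5 t=7ms (window 1): ALLOW
  req#6 t=8ms (window 1): ALLOW
  req#7 t=9ms (window 1): ALLOW
  req#8 t=9ms (window 1): ALLOW

Allowed counts by window: 2 6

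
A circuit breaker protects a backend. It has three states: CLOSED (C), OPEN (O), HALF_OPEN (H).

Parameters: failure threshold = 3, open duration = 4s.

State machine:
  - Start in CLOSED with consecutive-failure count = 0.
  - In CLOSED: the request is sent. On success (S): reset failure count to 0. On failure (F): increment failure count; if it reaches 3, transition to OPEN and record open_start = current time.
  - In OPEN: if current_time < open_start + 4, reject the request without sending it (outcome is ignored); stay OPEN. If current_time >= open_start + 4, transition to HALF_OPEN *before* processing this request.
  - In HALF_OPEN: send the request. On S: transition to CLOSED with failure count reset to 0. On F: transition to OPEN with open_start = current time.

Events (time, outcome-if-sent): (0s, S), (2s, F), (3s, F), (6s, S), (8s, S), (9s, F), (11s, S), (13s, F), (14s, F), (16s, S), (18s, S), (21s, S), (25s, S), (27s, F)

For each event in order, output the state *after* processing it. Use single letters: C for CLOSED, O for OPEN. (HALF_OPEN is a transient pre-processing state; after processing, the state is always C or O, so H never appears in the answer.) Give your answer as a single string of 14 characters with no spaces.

Answer: CCCCCCCCCCCCCC

Derivation:
State after each event:
  event#1 t=0s outcome=S: state=CLOSED
  event#2 t=2s outcome=F: state=CLOSED
  event#3 t=3s outcome=F: state=CLOSED
  event#4 t=6s outcome=S: state=CLOSED
  event#5 t=8s outcome=S: state=CLOSED
  event#6 t=9s outcome=F: state=CLOSED
  event#7 t=11s outcome=S: state=CLOSED
  event#8 t=13s outcome=F: state=CLOSED
  event#9 t=14s outcome=F: state=CLOSED
  event#10 t=16s outcome=S: state=CLOSED
  event#11 t=18s outcome=S: state=CLOSED
  event#12 t=21s outcome=S: state=CLOSED
  event#13 t=25s outcome=S: state=CLOSED
  event#14 t=27s outcome=F: state=CLOSED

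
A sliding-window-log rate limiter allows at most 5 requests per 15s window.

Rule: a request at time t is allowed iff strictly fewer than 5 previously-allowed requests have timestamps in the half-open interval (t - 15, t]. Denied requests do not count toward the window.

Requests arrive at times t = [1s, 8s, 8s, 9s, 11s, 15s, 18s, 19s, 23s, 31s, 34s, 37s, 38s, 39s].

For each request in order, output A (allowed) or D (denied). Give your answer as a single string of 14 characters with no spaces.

Answer: AAAAADADAAAAAA

Derivation:
Tracking allowed requests in the window:
  req#1 t=1s: ALLOW
  req#2 t=8s: ALLOW
  req#3 t=8s: ALLOW
  req#4 t=9s: ALLOW
  req#5 t=11s: ALLOW
  req#6 t=15s: DENY
  req#7 t=18s: ALLOW
  req#8 t=19s: DENY
  req#9 t=23s: ALLOW
  req#10 t=31s: ALLOW
  req#11 t=34s: ALLOW
  req#12 t=37s: ALLOW
  req#13 t=38s: ALLOW
  req#14 t=39s: ALLOW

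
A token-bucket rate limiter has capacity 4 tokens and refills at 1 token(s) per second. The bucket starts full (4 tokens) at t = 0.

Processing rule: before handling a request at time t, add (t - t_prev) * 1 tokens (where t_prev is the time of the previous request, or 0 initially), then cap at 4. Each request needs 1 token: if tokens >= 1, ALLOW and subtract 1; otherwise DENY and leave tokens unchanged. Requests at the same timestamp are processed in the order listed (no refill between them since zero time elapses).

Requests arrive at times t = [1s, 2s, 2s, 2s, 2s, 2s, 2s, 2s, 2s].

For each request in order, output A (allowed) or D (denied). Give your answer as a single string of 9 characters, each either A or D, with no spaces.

Simulating step by step:
  req#1 t=1s: ALLOW
  req#2 t=2s: ALLOW
  req#3 t=2s: ALLOW
  req#4 t=2s: ALLOW
  req#5 t=2s: ALLOW
  req#6 t=2s: DENY
  req#7 t=2s: DENY
  req#8 t=2s: DENY
  req#9 t=2s: DENY

Answer: AAAAADDDD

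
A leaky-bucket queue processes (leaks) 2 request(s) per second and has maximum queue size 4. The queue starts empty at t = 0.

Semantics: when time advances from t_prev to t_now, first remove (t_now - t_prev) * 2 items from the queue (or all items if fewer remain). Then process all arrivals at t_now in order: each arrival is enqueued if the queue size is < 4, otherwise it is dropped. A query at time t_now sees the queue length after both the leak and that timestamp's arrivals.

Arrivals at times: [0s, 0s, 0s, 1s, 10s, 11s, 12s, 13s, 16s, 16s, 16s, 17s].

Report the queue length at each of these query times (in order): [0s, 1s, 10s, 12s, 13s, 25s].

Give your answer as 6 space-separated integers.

Answer: 3 2 1 1 1 0

Derivation:
Queue lengths at query times:
  query t=0s: backlog = 3
  query t=1s: backlog = 2
  query t=10s: backlog = 1
  query t=12s: backlog = 1
  query t=13s: backlog = 1
  query t=25s: backlog = 0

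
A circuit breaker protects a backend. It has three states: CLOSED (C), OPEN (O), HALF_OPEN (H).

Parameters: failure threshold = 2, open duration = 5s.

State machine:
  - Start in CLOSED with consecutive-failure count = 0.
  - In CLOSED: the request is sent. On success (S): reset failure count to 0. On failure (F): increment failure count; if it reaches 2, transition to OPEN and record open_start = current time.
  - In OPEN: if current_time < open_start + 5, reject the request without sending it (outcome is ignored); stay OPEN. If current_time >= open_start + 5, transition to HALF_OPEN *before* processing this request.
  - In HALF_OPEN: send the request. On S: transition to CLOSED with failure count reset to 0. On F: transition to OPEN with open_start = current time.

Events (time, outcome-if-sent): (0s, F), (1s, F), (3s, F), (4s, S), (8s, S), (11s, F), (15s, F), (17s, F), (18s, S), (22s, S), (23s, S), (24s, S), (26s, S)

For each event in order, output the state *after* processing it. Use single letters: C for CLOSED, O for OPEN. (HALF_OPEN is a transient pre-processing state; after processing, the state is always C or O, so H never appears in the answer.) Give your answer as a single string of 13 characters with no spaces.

Answer: COOOCCOOOCCCC

Derivation:
State after each event:
  event#1 t=0s outcome=F: state=CLOSED
  event#2 t=1s outcome=F: state=OPEN
  event#3 t=3s outcome=F: state=OPEN
  event#4 t=4s outcome=S: state=OPEN
  event#5 t=8s outcome=S: state=CLOSED
  event#6 t=11s outcome=F: state=CLOSED
  event#7 t=15s outcome=F: state=OPEN
  event#8 t=17s outcome=F: state=OPEN
  event#9 t=18s outcome=S: state=OPEN
  event#10 t=22s outcome=S: state=CLOSED
  event#11 t=23s outcome=S: state=CLOSED
  event#12 t=24s outcome=S: state=CLOSED
  event#13 t=26s outcome=S: state=CLOSED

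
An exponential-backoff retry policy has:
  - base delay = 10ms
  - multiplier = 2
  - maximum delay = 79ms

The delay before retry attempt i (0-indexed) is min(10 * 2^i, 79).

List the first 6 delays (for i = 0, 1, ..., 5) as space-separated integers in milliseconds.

Answer: 10 20 40 79 79 79

Derivation:
Computing each delay:
  i=0: min(10*2^0, 79) = 10
  i=1: min(10*2^1, 79) = 20
  i=2: min(10*2^2, 79) = 40
  i=3: min(10*2^3, 79) = 79
  i=4: min(10*2^4, 79) = 79
  i=5: min(10*2^5, 79) = 79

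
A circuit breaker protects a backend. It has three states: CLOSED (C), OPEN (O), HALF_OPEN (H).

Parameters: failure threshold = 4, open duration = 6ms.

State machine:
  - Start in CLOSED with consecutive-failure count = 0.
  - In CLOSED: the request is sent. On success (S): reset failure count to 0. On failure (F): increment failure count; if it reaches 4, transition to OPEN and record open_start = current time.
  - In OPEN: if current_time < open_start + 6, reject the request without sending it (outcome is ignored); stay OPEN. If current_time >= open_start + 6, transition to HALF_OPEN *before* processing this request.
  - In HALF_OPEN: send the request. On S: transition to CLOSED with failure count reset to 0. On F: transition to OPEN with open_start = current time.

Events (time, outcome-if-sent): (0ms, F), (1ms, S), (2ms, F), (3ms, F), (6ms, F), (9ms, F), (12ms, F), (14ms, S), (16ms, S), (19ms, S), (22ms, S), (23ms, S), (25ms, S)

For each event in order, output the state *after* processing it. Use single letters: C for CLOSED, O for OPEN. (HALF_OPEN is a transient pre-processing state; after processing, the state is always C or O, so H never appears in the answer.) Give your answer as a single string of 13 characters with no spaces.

State after each event:
  event#1 t=0ms outcome=F: state=CLOSED
  event#2 t=1ms outcome=S: state=CLOSED
  event#3 t=2ms outcome=F: state=CLOSED
  event#4 t=3ms outcome=F: state=CLOSED
  event#5 t=6ms outcome=F: state=CLOSED
  event#6 t=9ms outcome=F: state=OPEN
  event#7 t=12ms outcome=F: state=OPEN
  event#8 t=14ms outcome=S: state=OPEN
  event#9 t=16ms outcome=S: state=CLOSED
  event#10 t=19ms outcome=S: state=CLOSED
  event#11 t=22ms outcome=S: state=CLOSED
  event#12 t=23ms outcome=S: state=CLOSED
  event#13 t=25ms outcome=S: state=CLOSED

Answer: CCCCCOOOCCCCC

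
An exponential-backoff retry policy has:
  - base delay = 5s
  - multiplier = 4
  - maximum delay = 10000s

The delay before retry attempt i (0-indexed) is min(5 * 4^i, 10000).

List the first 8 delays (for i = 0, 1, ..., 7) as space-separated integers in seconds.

Answer: 5 20 80 320 1280 5120 10000 10000

Derivation:
Computing each delay:
  i=0: min(5*4^0, 10000) = 5
  i=1: min(5*4^1, 10000) = 20
  i=2: min(5*4^2, 10000) = 80
  i=3: min(5*4^3, 10000) = 320
  i=4: min(5*4^4, 10000) = 1280
  i=5: min(5*4^5, 10000) = 5120
  i=6: min(5*4^6, 10000) = 10000
  i=7: min(5*4^7, 10000) = 10000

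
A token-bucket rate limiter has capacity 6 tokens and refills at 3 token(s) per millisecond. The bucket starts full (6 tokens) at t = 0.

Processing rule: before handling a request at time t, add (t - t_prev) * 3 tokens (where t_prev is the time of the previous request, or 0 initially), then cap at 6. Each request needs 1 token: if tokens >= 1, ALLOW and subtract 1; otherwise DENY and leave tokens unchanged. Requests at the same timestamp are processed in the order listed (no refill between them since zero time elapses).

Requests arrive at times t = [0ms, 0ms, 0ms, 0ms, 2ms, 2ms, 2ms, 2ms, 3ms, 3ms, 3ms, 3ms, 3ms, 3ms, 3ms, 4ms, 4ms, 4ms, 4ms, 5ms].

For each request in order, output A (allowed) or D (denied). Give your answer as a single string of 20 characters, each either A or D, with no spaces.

Simulating step by step:
  req#1 t=0ms: ALLOW
  req#2 t=0ms: ALLOW
  req#3 t=0ms: ALLOW
  req#4 t=0ms: ALLOW
  req#5 t=2ms: ALLOW
  req#6 t=2ms: ALLOW
  req#7 t=2ms: ALLOW
  req#8 t=2ms: ALLOW
  req#9 t=3ms: ALLOW
  req#10 t=3ms: ALLOW
  req#11 t=3ms: ALLOW
  req#12 t=3ms: ALLOW
  req#13 t=3ms: ALLOW
  req#14 t=3ms: DENY
  req#15 t=3ms: DENY
  req#16 t=4ms: ALLOW
  req#17 t=4ms: ALLOW
  req#18 t=4ms: ALLOW
  req#19 t=4ms: DENY
  req#20 t=5ms: ALLOW

Answer: AAAAAAAAAAAAADDAAADA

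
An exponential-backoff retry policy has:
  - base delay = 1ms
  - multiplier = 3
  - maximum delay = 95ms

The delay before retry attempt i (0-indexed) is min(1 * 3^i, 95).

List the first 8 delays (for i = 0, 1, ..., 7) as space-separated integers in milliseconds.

Answer: 1 3 9 27 81 95 95 95

Derivation:
Computing each delay:
  i=0: min(1*3^0, 95) = 1
  i=1: min(1*3^1, 95) = 3
  i=2: min(1*3^2, 95) = 9
  i=3: min(1*3^3, 95) = 27
  i=4: min(1*3^4, 95) = 81
  i=5: min(1*3^5, 95) = 95
  i=6: min(1*3^6, 95) = 95
  i=7: min(1*3^7, 95) = 95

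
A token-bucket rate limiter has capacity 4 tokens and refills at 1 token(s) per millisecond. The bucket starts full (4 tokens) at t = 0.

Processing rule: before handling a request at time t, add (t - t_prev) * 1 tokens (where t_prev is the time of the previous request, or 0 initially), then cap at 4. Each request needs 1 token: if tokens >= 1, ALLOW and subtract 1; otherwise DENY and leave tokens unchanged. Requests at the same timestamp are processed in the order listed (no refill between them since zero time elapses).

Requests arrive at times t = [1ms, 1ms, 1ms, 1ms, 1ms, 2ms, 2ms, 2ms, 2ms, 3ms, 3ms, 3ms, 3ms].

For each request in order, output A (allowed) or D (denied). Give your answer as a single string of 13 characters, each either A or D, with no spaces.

Simulating step by step:
  req#1 t=1ms: ALLOW
  req#2 t=1ms: ALLOW
  req#3 t=1ms: ALLOW
  req#4 t=1ms: ALLOW
  req#5 t=1ms: DENY
  req#6 t=2ms: ALLOW
  req#7 t=2ms: DENY
  req#8 t=2ms: DENY
  req#9 t=2ms: DENY
  req#10 t=3ms: ALLOW
  req#11 t=3ms: DENY
  req#12 t=3ms: DENY
  req#13 t=3ms: DENY

Answer: AAAADADDDADDD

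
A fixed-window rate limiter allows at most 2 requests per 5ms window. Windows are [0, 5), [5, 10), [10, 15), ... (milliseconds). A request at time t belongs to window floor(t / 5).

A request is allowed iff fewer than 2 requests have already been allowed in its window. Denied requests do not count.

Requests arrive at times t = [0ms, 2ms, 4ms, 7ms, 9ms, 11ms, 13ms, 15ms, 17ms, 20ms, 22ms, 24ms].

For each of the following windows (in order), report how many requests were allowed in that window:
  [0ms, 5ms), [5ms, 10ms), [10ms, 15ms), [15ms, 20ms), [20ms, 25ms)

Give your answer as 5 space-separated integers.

Answer: 2 2 2 2 2

Derivation:
Processing requests:
  req#1 t=0ms (window 0): ALLOW
  req#2 t=2ms (window 0): ALLOW
  req#3 t=4ms (window 0): DENY
  req#4 t=7ms (window 1): ALLOW
  req#5 t=9ms (window 1): ALLOW
  req#6 t=11ms (window 2): ALLOW
  req#7 t=13ms (window 2): ALLOW
  req#8 t=15ms (window 3): ALLOW
  req#9 t=17ms (window 3): ALLOW
  req#10 t=20ms (window 4): ALLOW
  req#11 t=22ms (window 4): ALLOW
  req#12 t=24ms (window 4): DENY

Allowed counts by window: 2 2 2 2 2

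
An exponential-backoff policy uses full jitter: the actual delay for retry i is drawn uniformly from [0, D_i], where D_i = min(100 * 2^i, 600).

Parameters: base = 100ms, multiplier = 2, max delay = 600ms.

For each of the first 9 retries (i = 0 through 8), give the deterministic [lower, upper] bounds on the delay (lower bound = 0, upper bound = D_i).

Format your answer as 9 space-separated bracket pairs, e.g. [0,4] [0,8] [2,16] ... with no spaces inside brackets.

Computing bounds per retry:
  i=0: D_i=min(100*2^0,600)=100, bounds=[0,100]
  i=1: D_i=min(100*2^1,600)=200, bounds=[0,200]
  i=2: D_i=min(100*2^2,600)=400, bounds=[0,400]
  i=3: D_i=min(100*2^3,600)=600, bounds=[0,600]
  i=4: D_i=min(100*2^4,600)=600, bounds=[0,600]
  i=5: D_i=min(100*2^5,600)=600, bounds=[0,600]
  i=6: D_i=min(100*2^6,600)=600, bounds=[0,600]
  i=7: D_i=min(100*2^7,600)=600, bounds=[0,600]
  i=8: D_i=min(100*2^8,600)=600, bounds=[0,600]

Answer: [0,100] [0,200] [0,400] [0,600] [0,600] [0,600] [0,600] [0,600] [0,600]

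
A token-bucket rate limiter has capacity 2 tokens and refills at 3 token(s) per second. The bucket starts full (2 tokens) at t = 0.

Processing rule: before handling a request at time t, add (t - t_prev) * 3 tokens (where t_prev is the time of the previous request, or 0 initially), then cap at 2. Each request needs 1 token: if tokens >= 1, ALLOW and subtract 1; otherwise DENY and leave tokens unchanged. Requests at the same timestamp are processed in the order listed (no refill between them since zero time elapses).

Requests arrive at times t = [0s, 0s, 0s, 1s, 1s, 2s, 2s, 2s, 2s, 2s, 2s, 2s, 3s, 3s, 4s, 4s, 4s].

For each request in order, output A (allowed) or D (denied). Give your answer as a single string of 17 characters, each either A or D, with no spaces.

Answer: AADAAAADDDDDAAAAD

Derivation:
Simulating step by step:
  req#1 t=0s: ALLOW
  req#2 t=0s: ALLOW
  req#3 t=0s: DENY
  req#4 t=1s: ALLOW
  req#5 t=1s: ALLOW
  req#6 t=2s: ALLOW
  req#7 t=2s: ALLOW
  req#8 t=2s: DENY
  req#9 t=2s: DENY
  req#10 t=2s: DENY
  req#11 t=2s: DENY
  req#12 t=2s: DENY
  req#13 t=3s: ALLOW
  req#14 t=3s: ALLOW
  req#15 t=4s: ALLOW
  req#16 t=4s: ALLOW
  req#17 t=4s: DENY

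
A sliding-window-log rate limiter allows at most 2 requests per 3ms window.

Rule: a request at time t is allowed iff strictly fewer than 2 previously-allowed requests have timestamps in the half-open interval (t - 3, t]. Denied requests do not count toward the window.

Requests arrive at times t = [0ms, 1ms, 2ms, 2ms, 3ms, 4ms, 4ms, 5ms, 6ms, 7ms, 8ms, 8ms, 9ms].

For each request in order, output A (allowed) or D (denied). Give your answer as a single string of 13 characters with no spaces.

Answer: AADDAADDAADDA

Derivation:
Tracking allowed requests in the window:
  req#1 t=0ms: ALLOW
  req#2 t=1ms: ALLOW
  req#3 t=2ms: DENY
  req#4 t=2ms: DENY
  req#5 t=3ms: ALLOW
  req#6 t=4ms: ALLOW
  req#7 t=4ms: DENY
  req#8 t=5ms: DENY
  req#9 t=6ms: ALLOW
  req#10 t=7ms: ALLOW
  req#11 t=8ms: DENY
  req#12 t=8ms: DENY
  req#13 t=9ms: ALLOW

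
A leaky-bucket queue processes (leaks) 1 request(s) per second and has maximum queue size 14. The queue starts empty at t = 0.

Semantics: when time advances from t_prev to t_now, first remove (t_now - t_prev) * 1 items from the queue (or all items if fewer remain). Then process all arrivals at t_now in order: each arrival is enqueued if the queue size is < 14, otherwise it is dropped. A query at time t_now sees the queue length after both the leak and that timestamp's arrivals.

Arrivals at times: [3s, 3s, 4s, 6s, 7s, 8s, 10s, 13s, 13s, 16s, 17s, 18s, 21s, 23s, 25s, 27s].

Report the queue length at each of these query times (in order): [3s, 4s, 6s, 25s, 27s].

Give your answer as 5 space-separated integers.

Queue lengths at query times:
  query t=3s: backlog = 2
  query t=4s: backlog = 2
  query t=6s: backlog = 1
  query t=25s: backlog = 1
  query t=27s: backlog = 1

Answer: 2 2 1 1 1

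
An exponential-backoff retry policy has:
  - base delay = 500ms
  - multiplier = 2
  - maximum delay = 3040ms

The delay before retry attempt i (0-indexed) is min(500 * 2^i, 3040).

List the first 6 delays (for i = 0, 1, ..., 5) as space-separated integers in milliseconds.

Computing each delay:
  i=0: min(500*2^0, 3040) = 500
  i=1: min(500*2^1, 3040) = 1000
  i=2: min(500*2^2, 3040) = 2000
  i=3: min(500*2^3, 3040) = 3040
  i=4: min(500*2^4, 3040) = 3040
  i=5: min(500*2^5, 3040) = 3040

Answer: 500 1000 2000 3040 3040 3040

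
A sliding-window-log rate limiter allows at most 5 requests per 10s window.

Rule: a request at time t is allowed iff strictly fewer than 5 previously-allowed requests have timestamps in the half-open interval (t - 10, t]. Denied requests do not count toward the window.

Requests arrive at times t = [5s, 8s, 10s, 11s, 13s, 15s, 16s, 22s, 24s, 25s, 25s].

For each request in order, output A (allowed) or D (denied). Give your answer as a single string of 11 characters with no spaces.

Answer: AAAAAADAAAA

Derivation:
Tracking allowed requests in the window:
  req#1 t=5s: ALLOW
  req#2 t=8s: ALLOW
  req#3 t=10s: ALLOW
  req#4 t=11s: ALLOW
  req#5 t=13s: ALLOW
  req#6 t=15s: ALLOW
  req#7 t=16s: DENY
  req#8 t=22s: ALLOW
  req#9 t=24s: ALLOW
  req#10 t=25s: ALLOW
  req#11 t=25s: ALLOW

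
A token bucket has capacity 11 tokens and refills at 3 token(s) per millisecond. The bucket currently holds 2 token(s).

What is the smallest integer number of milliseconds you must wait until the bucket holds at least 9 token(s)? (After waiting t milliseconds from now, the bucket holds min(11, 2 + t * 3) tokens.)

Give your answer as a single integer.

Answer: 3

Derivation:
Need 2 + t * 3 >= 9, so t >= 7/3.
Smallest integer t = ceil(7/3) = 3.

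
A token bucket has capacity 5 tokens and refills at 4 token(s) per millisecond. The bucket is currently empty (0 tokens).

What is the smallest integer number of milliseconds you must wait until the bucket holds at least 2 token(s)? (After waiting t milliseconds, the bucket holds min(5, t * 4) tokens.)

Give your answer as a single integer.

Need t * 4 >= 2, so t >= 2/4.
Smallest integer t = ceil(2/4) = 1.

Answer: 1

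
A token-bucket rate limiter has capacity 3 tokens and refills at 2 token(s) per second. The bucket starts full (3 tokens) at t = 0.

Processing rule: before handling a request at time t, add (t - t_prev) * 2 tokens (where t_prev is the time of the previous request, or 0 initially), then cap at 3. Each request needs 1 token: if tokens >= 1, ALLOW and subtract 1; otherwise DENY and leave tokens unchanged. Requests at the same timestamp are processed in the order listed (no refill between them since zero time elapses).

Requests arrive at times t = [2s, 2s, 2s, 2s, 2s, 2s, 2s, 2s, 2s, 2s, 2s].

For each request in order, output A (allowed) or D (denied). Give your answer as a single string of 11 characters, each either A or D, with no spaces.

Answer: AAADDDDDDDD

Derivation:
Simulating step by step:
  req#1 t=2s: ALLOW
  req#2 t=2s: ALLOW
  req#3 t=2s: ALLOW
  req#4 t=2s: DENY
  req#5 t=2s: DENY
  req#6 t=2s: DENY
  req#7 t=2s: DENY
  req#8 t=2s: DENY
  req#9 t=2s: DENY
  req#10 t=2s: DENY
  req#11 t=2s: DENY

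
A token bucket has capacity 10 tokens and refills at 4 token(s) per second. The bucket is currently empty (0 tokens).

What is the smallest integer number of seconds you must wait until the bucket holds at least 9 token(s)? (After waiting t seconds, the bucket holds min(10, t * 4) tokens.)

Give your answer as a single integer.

Answer: 3

Derivation:
Need t * 4 >= 9, so t >= 9/4.
Smallest integer t = ceil(9/4) = 3.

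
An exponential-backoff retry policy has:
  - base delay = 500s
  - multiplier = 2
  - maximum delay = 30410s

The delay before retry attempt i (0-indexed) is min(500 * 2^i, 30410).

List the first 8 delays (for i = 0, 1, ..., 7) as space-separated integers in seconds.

Computing each delay:
  i=0: min(500*2^0, 30410) = 500
  i=1: min(500*2^1, 30410) = 1000
  i=2: min(500*2^2, 30410) = 2000
  i=3: min(500*2^3, 30410) = 4000
  i=4: min(500*2^4, 30410) = 8000
  i=5: min(500*2^5, 30410) = 16000
  i=6: min(500*2^6, 30410) = 30410
  i=7: min(500*2^7, 30410) = 30410

Answer: 500 1000 2000 4000 8000 16000 30410 30410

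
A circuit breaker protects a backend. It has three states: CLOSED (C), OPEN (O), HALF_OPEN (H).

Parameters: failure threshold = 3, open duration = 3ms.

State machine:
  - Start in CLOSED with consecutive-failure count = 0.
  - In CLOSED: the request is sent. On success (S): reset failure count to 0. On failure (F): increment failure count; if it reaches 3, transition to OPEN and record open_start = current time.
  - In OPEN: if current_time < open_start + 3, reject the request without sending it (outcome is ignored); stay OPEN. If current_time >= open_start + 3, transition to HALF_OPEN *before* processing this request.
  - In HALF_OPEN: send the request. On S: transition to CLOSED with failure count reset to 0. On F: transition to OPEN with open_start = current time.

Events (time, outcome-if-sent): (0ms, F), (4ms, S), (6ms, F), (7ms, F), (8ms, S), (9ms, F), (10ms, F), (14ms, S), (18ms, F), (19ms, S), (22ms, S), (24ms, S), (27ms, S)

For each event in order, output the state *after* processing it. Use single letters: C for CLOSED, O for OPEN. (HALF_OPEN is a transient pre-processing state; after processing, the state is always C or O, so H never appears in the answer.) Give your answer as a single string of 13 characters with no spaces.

Answer: CCCCCCCCCCCCC

Derivation:
State after each event:
  event#1 t=0ms outcome=F: state=CLOSED
  event#2 t=4ms outcome=S: state=CLOSED
  event#3 t=6ms outcome=F: state=CLOSED
  event#4 t=7ms outcome=F: state=CLOSED
  event#5 t=8ms outcome=S: state=CLOSED
  event#6 t=9ms outcome=F: state=CLOSED
  event#7 t=10ms outcome=F: state=CLOSED
  event#8 t=14ms outcome=S: state=CLOSED
  event#9 t=18ms outcome=F: state=CLOSED
  event#10 t=19ms outcome=S: state=CLOSED
  event#11 t=22ms outcome=S: state=CLOSED
  event#12 t=24ms outcome=S: state=CLOSED
  event#13 t=27ms outcome=S: state=CLOSED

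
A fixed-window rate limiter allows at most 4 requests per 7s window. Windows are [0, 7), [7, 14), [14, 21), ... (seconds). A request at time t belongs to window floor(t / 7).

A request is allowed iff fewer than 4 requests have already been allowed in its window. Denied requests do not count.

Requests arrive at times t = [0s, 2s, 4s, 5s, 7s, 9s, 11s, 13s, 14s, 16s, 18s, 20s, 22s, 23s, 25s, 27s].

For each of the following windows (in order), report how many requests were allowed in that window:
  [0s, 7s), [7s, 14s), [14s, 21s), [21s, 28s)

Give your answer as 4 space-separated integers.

Answer: 4 4 4 4

Derivation:
Processing requests:
  req#1 t=0s (window 0): ALLOW
  req#2 t=2s (window 0): ALLOW
  req#3 t=4s (window 0): ALLOW
  req#4 t=5s (window 0): ALLOW
  req#5 t=7s (window 1): ALLOW
  req#6 t=9s (window 1): ALLOW
  req#7 t=11s (window 1): ALLOW
  req#8 t=13s (window 1): ALLOW
  req#9 t=14s (window 2): ALLOW
  req#10 t=16s (window 2): ALLOW
  req#11 t=18s (window 2): ALLOW
  req#12 t=20s (window 2): ALLOW
  req#13 t=22s (window 3): ALLOW
  req#14 t=23s (window 3): ALLOW
  req#15 t=25s (window 3): ALLOW
  req#16 t=27s (window 3): ALLOW

Allowed counts by window: 4 4 4 4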